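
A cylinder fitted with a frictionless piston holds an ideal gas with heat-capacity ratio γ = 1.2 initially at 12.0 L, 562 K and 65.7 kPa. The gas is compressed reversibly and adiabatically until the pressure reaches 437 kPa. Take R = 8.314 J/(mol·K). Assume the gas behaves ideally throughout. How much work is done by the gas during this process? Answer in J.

-1460 J

n = P₁V₁/(RT₁) = 65.7×12.0/(8.314×562) = 0.169 mol.
Adiabatic: T₂/T₁ = (P₂/P₁)^((γ−1)/γ) ⇒ T₂ = 562×(6.65)^0.167 = 771 K; V₂ = 2.47 L.
ΔU = nCvΔT = 0.169×41.6×(771−562) = 1460 J.
Q = 0 for an adiabatic process, so W = −ΔU = -1460 J.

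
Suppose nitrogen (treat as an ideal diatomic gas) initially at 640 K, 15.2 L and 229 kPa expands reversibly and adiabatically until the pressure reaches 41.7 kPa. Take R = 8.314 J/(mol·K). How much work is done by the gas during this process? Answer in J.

n = P₁V₁/(RT₁) = 229×15.2/(8.314×640) = 0.654 mol.
Adiabatic: T₂/T₁ = (P₂/P₁)^((γ−1)/γ) ⇒ T₂ = 640×(0.182)^0.286 = 393 K; V₂ = 51.3 L.
ΔU = nCvΔT = 0.654×20.8×(393−640) = -3350 J.
Q = 0 for an adiabatic process, so W = −ΔU = 3350 J.

3350 J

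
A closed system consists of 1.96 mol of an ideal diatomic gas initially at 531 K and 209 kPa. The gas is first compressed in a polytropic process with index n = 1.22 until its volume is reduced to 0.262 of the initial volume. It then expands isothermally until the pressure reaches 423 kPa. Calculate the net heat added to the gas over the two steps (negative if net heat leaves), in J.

V₁ = nRT₁/P₁ = 1.96×8.314×531/209 = 41.4 L.
Step 1 — Polytropic n=1.22: T₂ = T₁(V₁/V₂)^(n−1) = 531×(3.82)^0.22 = 713 K; P₂ = P₁(V₁/V₂)^n = 1070 kPa.
W = (P₁V₁−P₂V₂)/(n−1) = (209×41.4−1070×10.8)/0.22 = -13500 J.
ΔU = nCvΔT = 1.96×20.8×(713−531) = 7410 J.
Q = ΔU + W = -6070 J.
State after step 1: P = 1070 kPa, V = 10.8 L, T = 713 K.
Step 2 — Isothermal: T stays 713 K; PV = const ⇒ V₂ = 27.5 L, P₂ = 423 kPa.
ΔU = 0 (ideal gas, T constant).
W = nRT ln(V₂/V₁) = 1.96×8.314×713×ln(2.53) = 10800 J.
Q = ΔU + W = 10800 J.
Net over both steps: W = -2680 J, Q = 4730 J, ΔU = 7410 J.

4730 J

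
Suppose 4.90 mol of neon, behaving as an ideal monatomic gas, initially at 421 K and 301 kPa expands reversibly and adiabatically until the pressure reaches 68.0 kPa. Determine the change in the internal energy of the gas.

V₁ = nRT₁/P₁ = 4.90×8.314×421/301 = 57.0 L.
Adiabatic: T₂/T₁ = (P₂/P₁)^((γ−1)/γ) ⇒ T₂ = 421×(0.226)^0.400 = 232 K; V₂ = 139 L.
For an ideal gas ΔU = nCvΔT with Cv = (3/2)R = 12.5 J/(mol·K).
ΔU = 4.90×12.5×(232−421) = -11500 J.

-11500 J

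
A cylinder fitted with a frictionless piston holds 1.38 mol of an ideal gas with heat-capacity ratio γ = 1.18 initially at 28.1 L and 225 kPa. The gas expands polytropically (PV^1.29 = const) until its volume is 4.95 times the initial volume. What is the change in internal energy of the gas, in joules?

T₁ = P₁V₁/(nR) = 225×28.1/(1.38×8.314) = 551 K.
Polytropic n=1.29: T₂ = T₁(V₁/V₂)^(n−1) = 551×(0.202)^0.29 = 347 K; P₂ = P₁(V₁/V₂)^n = 28.6 kPa.
For an ideal gas ΔU = nCvΔT with Cv = R/(γ−1) = 46.2 J/(mol·K).
ΔU = 1.38×46.2×(347−551) = -13000 J.

-13000 J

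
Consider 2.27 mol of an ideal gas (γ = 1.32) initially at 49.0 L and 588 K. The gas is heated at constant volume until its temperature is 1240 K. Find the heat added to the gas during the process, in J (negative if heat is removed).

38500 J

P₁ = nRT₁/V₁ = 2.27×8.314×588/49.0 = 226 kPa.
Isochoric: V stays 49.0 L; P/T = const ⇒ T₂ = 1240 K, P₂ = 478 kPa.
W = 0 (no volume change).
ΔU = nCvΔT = 2.27×26.0×(1240−588) = 38500 J.
Q = ΔU = 38500 J.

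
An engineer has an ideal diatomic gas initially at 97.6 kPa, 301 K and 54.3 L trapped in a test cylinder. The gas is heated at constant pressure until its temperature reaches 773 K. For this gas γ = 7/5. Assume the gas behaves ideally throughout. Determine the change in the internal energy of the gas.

20800 J

n = P₁V₁/(RT₁) = 97.6×54.3/(8.314×301) = 2.12 mol.
Isobaric: P stays 97.6 kPa; V/T = const ⇒ T₂ = 773 K, V₂ = 139 L.
For an ideal gas ΔU = nCvΔT with Cv = (5/2)R = 20.8 J/(mol·K).
ΔU = 2.12×20.8×(773−301) = 20800 J.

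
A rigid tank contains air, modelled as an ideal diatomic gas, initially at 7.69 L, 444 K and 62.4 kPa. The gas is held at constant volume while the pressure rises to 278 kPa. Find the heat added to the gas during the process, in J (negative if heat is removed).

4140 J

n = P₁V₁/(RT₁) = 62.4×7.69/(8.314×444) = 0.130 mol.
Isochoric: V stays 7.69 L; P/T = const ⇒ T₂ = 1980 K, P₂ = 278 kPa.
W = 0 (no volume change).
ΔU = nCvΔT = 0.130×20.8×(1980−444) = 4140 J.
Q = ΔU = 4140 J.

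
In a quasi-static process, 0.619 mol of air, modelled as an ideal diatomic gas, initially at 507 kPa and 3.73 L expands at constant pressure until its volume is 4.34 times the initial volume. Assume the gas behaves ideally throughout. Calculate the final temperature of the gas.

T₁ = P₁V₁/(nR) = 507×3.73/(0.619×8.314) = 367 K.
Isobaric: P stays 507 kPa; V/T = const ⇒ T₂ = 1590 K, V₂ = 16.2 L.

1590 K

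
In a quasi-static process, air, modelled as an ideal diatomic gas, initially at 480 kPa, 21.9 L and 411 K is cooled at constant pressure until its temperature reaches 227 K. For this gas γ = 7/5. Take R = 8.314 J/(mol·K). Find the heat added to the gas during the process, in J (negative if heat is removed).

-16500 J

n = P₁V₁/(RT₁) = 480×21.9/(8.314×411) = 3.08 mol.
Isobaric: P stays 480 kPa; V/T = const ⇒ T₂ = 227 K, V₂ = 12.1 L.
W = PΔV = 480×(12.1−21.9) kPa·L = -4710 J.
ΔU = nCvΔT = 3.08×20.8×(227−411) = -11800 J.
Q = ΔU + W = nCpΔT = -16500 J.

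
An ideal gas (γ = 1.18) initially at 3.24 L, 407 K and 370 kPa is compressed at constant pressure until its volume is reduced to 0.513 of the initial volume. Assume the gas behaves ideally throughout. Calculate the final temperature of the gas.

Isobaric: P stays 370 kPa; V/T = const ⇒ T₂ = 209 K, V₂ = 1.66 L.

209 K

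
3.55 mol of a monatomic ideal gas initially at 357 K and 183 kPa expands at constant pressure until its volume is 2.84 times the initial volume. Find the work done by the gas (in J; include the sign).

19400 J

V₁ = nRT₁/P₁ = 3.55×8.314×357/183 = 57.6 L.
Isobaric: P stays 183 kPa; V/T = const ⇒ T₂ = 1010 K, V₂ = 164 L.
W = PΔV = 183×(164−57.6) kPa·L = 19400 J.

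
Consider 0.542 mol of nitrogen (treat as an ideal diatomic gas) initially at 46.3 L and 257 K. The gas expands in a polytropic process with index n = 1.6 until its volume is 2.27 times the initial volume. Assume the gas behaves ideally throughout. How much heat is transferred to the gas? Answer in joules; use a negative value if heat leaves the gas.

P₁ = nRT₁/V₁ = 0.542×8.314×257/46.3 = 25.0 kPa.
Polytropic n=1.6: T₂ = T₁(V₁/V₂)^(n−1) = 257×(0.441)^0.60 = 157 K; P₂ = P₁(V₁/V₂)^n = 6.74 kPa.
W = (P₁V₁−P₂V₂)/(n−1) = (25.0×46.3−6.74×105)/0.60 = 750 J.
ΔU = nCvΔT = 0.542×20.8×(157−257) = -1120 J.
Q = ΔU + W = -375 J.

-375 J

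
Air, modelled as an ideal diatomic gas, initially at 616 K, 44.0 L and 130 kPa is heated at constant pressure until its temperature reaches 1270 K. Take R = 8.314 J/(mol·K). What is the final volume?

90.7 L

Isobaric: P stays 130 kPa; V/T = const ⇒ T₂ = 1270 K, V₂ = 90.7 L.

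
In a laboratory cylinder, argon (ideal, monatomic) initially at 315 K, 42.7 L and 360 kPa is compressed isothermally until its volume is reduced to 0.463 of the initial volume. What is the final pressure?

778 kPa

Isothermal: T stays 315 K; PV = const ⇒ V₂ = 19.8 L, P₂ = 778 kPa.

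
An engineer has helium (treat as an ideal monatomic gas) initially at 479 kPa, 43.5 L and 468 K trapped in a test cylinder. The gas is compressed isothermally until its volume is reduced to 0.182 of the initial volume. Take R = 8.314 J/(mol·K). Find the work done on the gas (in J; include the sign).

35500 J

n = P₁V₁/(RT₁) = 479×43.5/(8.314×468) = 5.36 mol.
Isothermal: T stays 468 K; PV = const ⇒ V₂ = 7.92 L, P₂ = 2630 kPa.
W = nRT ln(V₂/V₁) = 5.36×8.314×468×ln(0.182) = -35500 J.
Work done on the gas = −W_by = 35500 J.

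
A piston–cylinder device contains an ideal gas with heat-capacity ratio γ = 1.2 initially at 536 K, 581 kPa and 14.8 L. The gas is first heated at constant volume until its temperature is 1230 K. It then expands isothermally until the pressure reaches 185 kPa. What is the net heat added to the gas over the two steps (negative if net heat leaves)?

94600 J

n = P₁V₁/(RT₁) = 581×14.8/(8.314×536) = 1.93 mol.
Step 1 — Isochoric: V stays 14.8 L; P/T = const ⇒ T₂ = 1230 K, P₂ = 1330 kPa.
W = 0 (no volume change).
ΔU = nCvΔT = 1.93×41.6×(1230−536) = 55700 J.
Q = ΔU = 55700 J.
State after step 1: P = 1330 kPa, V = 14.8 L, T = 1230 K.
Step 2 — Isothermal: T stays 1230 K; PV = const ⇒ V₂ = 107 L, P₂ = 185 kPa.
ΔU = 0 (ideal gas, T constant).
W = nRT ln(V₂/V₁) = 1.93×8.314×1230×ln(7.21) = 39000 J.
Q = ΔU + W = 39000 J.
Net over both steps: W = 39000 J, Q = 94600 J, ΔU = 55700 J.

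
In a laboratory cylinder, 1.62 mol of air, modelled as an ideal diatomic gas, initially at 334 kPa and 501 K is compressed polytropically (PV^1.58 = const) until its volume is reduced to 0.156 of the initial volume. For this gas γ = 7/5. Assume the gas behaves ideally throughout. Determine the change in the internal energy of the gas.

32700 J

V₁ = nRT₁/P₁ = 1.62×8.314×501/334 = 20.2 L.
Polytropic n=1.58: T₂ = T₁(V₁/V₂)^(n−1) = 501×(6.41)^0.58 = 1470 K; P₂ = P₁(V₁/V₂)^n = 6290 kPa.
For an ideal gas ΔU = nCvΔT with Cv = (5/2)R = 20.8 J/(mol·K).
ΔU = 1.62×20.8×(1470−501) = 32700 J.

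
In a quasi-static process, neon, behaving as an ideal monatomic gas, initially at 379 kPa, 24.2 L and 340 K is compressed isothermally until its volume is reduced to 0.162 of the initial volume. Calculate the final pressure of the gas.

2340 kPa

Isothermal: T stays 340 K; PV = const ⇒ V₂ = 3.92 L, P₂ = 2340 kPa.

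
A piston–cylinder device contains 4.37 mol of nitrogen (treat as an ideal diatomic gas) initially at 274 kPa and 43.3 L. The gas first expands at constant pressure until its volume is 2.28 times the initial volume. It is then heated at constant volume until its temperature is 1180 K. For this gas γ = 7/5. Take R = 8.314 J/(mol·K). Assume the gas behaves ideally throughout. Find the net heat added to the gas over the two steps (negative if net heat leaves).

92700 J

T₁ = P₁V₁/(nR) = 274×43.3/(4.37×8.314) = 327 K.
Step 1 — Isobaric: P stays 274 kPa; V/T = const ⇒ T₂ = 745 K, V₂ = 98.7 L.
W = PΔV = 274×(98.7−43.3) kPa·L = 15200 J.
ΔU = nCvΔT = 4.37×20.8×(745−327) = 38000 J.
Q = ΔU + W = nCpΔT = 53200 J.
State after step 1: P = 274 kPa, V = 98.7 L, T = 745 K.
Step 2 — Isochoric: V stays 98.7 L; P/T = const ⇒ T₂ = 1180 K, P₂ = 434 kPa.
W = 0 (no volume change).
ΔU = nCvΔT = 4.37×20.8×(1180−745) = 39600 J.
Q = ΔU = 39600 J.
Net over both steps: W = 15200 J, Q = 92700 J, ΔU = 77500 J.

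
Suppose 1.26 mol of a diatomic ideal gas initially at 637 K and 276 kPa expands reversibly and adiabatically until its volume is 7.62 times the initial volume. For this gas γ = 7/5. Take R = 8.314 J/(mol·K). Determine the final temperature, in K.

V₁ = nRT₁/P₁ = 1.26×8.314×637/276 = 24.2 L.
Adiabatic: TV^(γ−1) = const ⇒ T₂ = 637×(0.131)^0.400 = 283 K; PV^γ = const ⇒ P₂ = 16.1 kPa.

283 K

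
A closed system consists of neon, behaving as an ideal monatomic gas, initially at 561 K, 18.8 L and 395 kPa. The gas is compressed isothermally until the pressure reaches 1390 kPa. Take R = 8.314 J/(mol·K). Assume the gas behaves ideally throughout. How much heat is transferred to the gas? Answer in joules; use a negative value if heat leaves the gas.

-9340 J

n = P₁V₁/(RT₁) = 395×18.8/(8.314×561) = 1.59 mol.
Isothermal: T stays 561 K; PV = const ⇒ V₂ = 5.34 L, P₂ = 1390 kPa.
ΔU = 0 (ideal gas, T constant).
W = nRT ln(V₂/V₁) = 1.59×8.314×561×ln(0.284) = -9340 J.
Q = ΔU + W = -9340 J.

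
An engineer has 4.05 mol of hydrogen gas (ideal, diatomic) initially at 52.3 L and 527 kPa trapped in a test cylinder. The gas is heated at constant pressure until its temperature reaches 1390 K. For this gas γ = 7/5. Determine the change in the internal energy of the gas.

T₁ = P₁V₁/(nR) = 527×52.3/(4.05×8.314) = 819 K.
Isobaric: P stays 527 kPa; V/T = const ⇒ T₂ = 1390 K, V₂ = 88.8 L.
For an ideal gas ΔU = nCvΔT with Cv = (5/2)R = 20.8 J/(mol·K).
ΔU = 4.05×20.8×(1390−819) = 48100 J.

48100 J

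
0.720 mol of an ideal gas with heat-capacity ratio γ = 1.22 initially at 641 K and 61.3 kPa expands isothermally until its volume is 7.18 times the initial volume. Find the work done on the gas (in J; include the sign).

-7560 J

V₁ = nRT₁/P₁ = 0.720×8.314×641/61.3 = 62.6 L.
Isothermal: T stays 641 K; PV = const ⇒ V₂ = 449 L, P₂ = 8.54 kPa.
W = nRT ln(V₂/V₁) = 0.720×8.314×641×ln(7.18) = 7560 J.
Work done on the gas = −W_by = -7560 J.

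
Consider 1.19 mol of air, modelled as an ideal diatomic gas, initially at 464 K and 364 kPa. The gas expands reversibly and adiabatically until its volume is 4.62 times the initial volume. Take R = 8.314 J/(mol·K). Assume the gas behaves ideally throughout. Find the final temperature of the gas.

252 K

V₁ = nRT₁/P₁ = 1.19×8.314×464/364 = 12.6 L.
Adiabatic: TV^(γ−1) = const ⇒ T₂ = 464×(0.216)^0.400 = 252 K; PV^γ = const ⇒ P₂ = 42.7 kPa.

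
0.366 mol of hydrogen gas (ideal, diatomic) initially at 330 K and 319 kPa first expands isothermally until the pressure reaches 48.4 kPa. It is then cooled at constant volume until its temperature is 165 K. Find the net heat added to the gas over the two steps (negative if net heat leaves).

V₁ = nRT₁/P₁ = 0.366×8.314×330/319 = 3.15 L.
Step 1 — Isothermal: T stays 330 K; PV = const ⇒ V₂ = 20.7 L, P₂ = 48.4 kPa.
ΔU = 0 (ideal gas, T constant).
W = nRT ln(V₂/V₁) = 0.366×8.314×330×ln(6.59) = 1890 J.
Q = ΔU + W = 1890 J.
State after step 1: P = 48.4 kPa, V = 20.7 L, T = 330 K.
Step 2 — Isochoric: V stays 20.7 L; P/T = const ⇒ T₂ = 165 K, P₂ = 24.2 kPa.
W = 0 (no volume change).
ΔU = nCvΔT = 0.366×20.8×(165−330) = -1260 J.
Q = ΔU = -1260 J.
Net over both steps: W = 1890 J, Q = 638 J, ΔU = -1260 J.

638 J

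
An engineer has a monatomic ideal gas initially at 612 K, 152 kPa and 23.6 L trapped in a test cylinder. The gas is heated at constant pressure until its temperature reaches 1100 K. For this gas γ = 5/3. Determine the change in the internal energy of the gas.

4290 J

n = P₁V₁/(RT₁) = 152×23.6/(8.314×612) = 0.705 mol.
Isobaric: P stays 152 kPa; V/T = const ⇒ T₂ = 1100 K, V₂ = 42.4 L.
For an ideal gas ΔU = nCvΔT with Cv = (3/2)R = 12.5 J/(mol·K).
ΔU = 0.705×12.5×(1100−612) = 4290 J.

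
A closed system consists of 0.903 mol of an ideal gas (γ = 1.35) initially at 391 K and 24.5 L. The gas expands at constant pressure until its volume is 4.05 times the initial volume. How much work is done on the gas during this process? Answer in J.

-8950 J

P₁ = nRT₁/V₁ = 0.903×8.314×391/24.5 = 120 kPa.
Isobaric: P stays 120 kPa; V/T = const ⇒ T₂ = 1580 K, V₂ = 99.2 L.
W = PΔV = 120×(99.2−24.5) kPa·L = 8950 J.
Work done on the gas = −W_by = -8950 J.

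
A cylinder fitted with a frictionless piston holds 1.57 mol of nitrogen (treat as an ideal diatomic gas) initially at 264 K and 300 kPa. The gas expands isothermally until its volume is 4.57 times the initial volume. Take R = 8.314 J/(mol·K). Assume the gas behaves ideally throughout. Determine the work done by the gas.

5240 J

V₁ = nRT₁/P₁ = 1.57×8.314×264/300 = 11.5 L.
Isothermal: T stays 264 K; PV = const ⇒ V₂ = 52.5 L, P₂ = 65.6 kPa.
W = nRT ln(V₂/V₁) = 1.57×8.314×264×ln(4.57) = 5240 J.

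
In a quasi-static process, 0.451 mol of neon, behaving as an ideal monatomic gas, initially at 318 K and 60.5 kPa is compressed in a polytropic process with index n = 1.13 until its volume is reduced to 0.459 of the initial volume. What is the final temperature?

352 K

V₁ = nRT₁/P₁ = 0.451×8.314×318/60.5 = 19.7 L.
Polytropic n=1.13: T₂ = T₁(V₁/V₂)^(n−1) = 318×(2.18)^0.13 = 352 K; P₂ = P₁(V₁/V₂)^n = 146 kPa.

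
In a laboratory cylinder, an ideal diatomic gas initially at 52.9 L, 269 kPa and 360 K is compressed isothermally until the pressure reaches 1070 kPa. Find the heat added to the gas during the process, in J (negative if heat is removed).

-19600 J

n = P₁V₁/(RT₁) = 269×52.9/(8.314×360) = 4.75 mol.
Isothermal: T stays 360 K; PV = const ⇒ V₂ = 13.3 L, P₂ = 1070 kPa.
ΔU = 0 (ideal gas, T constant).
W = nRT ln(V₂/V₁) = 4.75×8.314×360×ln(0.251) = -19600 J.
Q = ΔU + W = -19600 J.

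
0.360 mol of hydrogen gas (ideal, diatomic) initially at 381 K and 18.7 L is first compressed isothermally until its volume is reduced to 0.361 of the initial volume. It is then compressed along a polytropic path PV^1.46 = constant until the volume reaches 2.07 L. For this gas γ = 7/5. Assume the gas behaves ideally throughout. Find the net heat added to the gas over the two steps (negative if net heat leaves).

-893 J

P₁ = nRT₁/V₁ = 0.360×8.314×381/18.7 = 61.0 kPa.
Step 1 — Isothermal: T stays 381 K; PV = const ⇒ V₂ = 6.75 L, P₂ = 169 kPa.
ΔU = 0 (ideal gas, T constant).
W = nRT ln(V₂/V₁) = 0.360×8.314×381×ln(0.361) = -1160 J.
Q = ΔU + W = -1160 J.
State after step 1: P = 169 kPa, V = 6.75 L, T = 381 K.
Step 2 — Polytropic n=1.46: T₂ = T₁(V₁/V₂)^(n−1) = 381×(3.26)^0.46 = 656 K; P₂ = P₁(V₁/V₂)^n = 949 kPa.
W = (P₁V₁−P₂V₂)/(n−1) = (169×6.75−949×2.07)/0.46 = -1790 J.
ΔU = nCvΔT = 0.360×20.8×(656−381) = 2060 J.
Q = ΔU + W = 269 J.
Net over both steps: W = -2950 J, Q = -893 J, ΔU = 2060 J.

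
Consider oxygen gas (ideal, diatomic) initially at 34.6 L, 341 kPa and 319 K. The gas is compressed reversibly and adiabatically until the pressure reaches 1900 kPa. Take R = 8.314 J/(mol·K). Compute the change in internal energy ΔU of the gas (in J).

n = P₁V₁/(RT₁) = 341×34.6/(8.314×319) = 4.45 mol.
Adiabatic: T₂/T₁ = (P₂/P₁)^((γ−1)/γ) ⇒ T₂ = 319×(5.57)^0.286 = 521 K; V₂ = 10.1 L.
For an ideal gas ΔU = nCvΔT with Cv = (5/2)R = 20.8 J/(mol·K).
ΔU = 4.45×20.8×(521−319) = 18700 J.

18700 J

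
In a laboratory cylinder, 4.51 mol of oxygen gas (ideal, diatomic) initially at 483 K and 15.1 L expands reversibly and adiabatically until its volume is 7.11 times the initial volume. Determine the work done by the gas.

P₁ = nRT₁/V₁ = 4.51×8.314×483/15.1 = 1200 kPa.
Adiabatic: TV^(γ−1) = const ⇒ T₂ = 483×(0.141)^0.400 = 220 K; PV^γ = const ⇒ P₂ = 77.0 kPa.
ΔU = nCvΔT = 4.51×20.8×(220−483) = -24600 J.
Q = 0 for an adiabatic process, so W = −ΔU = 24600 J.

24600 J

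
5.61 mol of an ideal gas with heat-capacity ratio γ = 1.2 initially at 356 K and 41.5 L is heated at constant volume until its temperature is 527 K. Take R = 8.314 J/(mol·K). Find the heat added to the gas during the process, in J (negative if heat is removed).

39900 J

P₁ = nRT₁/V₁ = 5.61×8.314×356/41.5 = 400 kPa.
Isochoric: V stays 41.5 L; P/T = const ⇒ T₂ = 527 K, P₂ = 592 kPa.
W = 0 (no volume change).
ΔU = nCvΔT = 5.61×41.6×(527−356) = 39900 J.
Q = ΔU = 39900 J.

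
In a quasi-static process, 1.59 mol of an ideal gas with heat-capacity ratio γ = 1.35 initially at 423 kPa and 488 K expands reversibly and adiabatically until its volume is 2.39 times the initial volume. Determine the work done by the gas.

4840 J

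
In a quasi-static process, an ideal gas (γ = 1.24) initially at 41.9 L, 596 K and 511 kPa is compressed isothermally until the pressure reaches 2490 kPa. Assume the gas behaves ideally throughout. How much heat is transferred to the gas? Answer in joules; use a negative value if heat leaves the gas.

-33900 J

n = P₁V₁/(RT₁) = 511×41.9/(8.314×596) = 4.32 mol.
Isothermal: T stays 596 K; PV = const ⇒ V₂ = 8.60 L, P₂ = 2490 kPa.
ΔU = 0 (ideal gas, T constant).
W = nRT ln(V₂/V₁) = 4.32×8.314×596×ln(0.205) = -33900 J.
Q = ΔU + W = -33900 J.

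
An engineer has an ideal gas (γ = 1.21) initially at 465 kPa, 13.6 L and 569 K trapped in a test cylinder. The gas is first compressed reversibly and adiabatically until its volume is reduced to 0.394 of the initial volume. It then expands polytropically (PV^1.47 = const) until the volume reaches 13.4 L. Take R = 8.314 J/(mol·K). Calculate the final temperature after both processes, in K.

450 K

n = P₁V₁/(RT₁) = 465×13.6/(8.314×569) = 1.34 mol.
Step 1 — Adiabatic: TV^(γ−1) = const ⇒ T₂ = 569×(2.54)^0.210 = 692 K; PV^γ = const ⇒ P₂ = 1440 kPa.
ΔU = nCvΔT = 1.34×39.6×(692−569) = 6510 J.
Q = 0 for an adiabatic process, so W = −ΔU = -6510 J.
State after step 1: P = 1440 kPa, V = 5.36 L, T = 692 K.
Step 2 — Polytropic n=1.47: T₂ = T₁(V₁/V₂)^(n−1) = 692×(0.400)^0.47 = 450 K; P₂ = P₁(V₁/V₂)^n = 373 kPa.
W = (P₁V₁−P₂V₂)/(n−1) = (1440×5.36−373×13.4)/0.47 = 5730 J.
ΔU = nCvΔT = 1.34×39.6×(450−692) = -12800 J.
Q = ΔU + W = -7090 J.
Net over both steps: W = -779 J, Q = -7090 J, ΔU = -6310 J.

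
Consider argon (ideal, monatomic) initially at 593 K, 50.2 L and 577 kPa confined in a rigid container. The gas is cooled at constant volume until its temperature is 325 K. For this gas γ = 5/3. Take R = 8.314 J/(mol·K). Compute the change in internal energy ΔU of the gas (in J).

n = P₁V₁/(RT₁) = 577×50.2/(8.314×593) = 5.88 mol.
Isochoric: V stays 50.2 L; P/T = const ⇒ T₂ = 325 K, P₂ = 316 kPa.
For an ideal gas ΔU = nCvΔT with Cv = (3/2)R = 12.5 J/(mol·K).
ΔU = 5.88×12.5×(325−593) = -19600 J.

-19600 J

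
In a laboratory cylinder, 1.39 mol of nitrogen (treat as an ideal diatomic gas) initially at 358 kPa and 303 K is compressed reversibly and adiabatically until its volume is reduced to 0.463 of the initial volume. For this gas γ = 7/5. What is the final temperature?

412 K

V₁ = nRT₁/P₁ = 1.39×8.314×303/358 = 9.78 L.
Adiabatic: TV^(γ−1) = const ⇒ T₂ = 303×(2.16)^0.400 = 412 K; PV^γ = const ⇒ P₂ = 1050 kPa.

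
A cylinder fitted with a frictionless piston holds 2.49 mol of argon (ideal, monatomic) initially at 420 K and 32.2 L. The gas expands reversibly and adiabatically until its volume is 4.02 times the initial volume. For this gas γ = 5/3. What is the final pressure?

26.6 kPa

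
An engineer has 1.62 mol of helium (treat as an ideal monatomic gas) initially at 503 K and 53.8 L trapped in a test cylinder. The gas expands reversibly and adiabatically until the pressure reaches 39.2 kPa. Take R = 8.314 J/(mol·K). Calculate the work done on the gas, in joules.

-3790 J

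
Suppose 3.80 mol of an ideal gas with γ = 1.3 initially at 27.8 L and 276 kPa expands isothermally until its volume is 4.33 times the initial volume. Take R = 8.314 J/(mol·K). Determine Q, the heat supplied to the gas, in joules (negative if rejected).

T₁ = P₁V₁/(nR) = 276×27.8/(3.80×8.314) = 243 K.
Isothermal: T stays 243 K; PV = const ⇒ V₂ = 120 L, P₂ = 63.7 kPa.
ΔU = 0 (ideal gas, T constant).
W = nRT ln(V₂/V₁) = 3.80×8.314×243×ln(4.33) = 11200 J.
Q = ΔU + W = 11200 J.

11200 J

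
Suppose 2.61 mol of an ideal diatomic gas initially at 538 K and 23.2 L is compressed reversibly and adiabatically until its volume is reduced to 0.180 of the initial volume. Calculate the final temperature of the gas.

P₁ = nRT₁/V₁ = 2.61×8.314×538/23.2 = 503 kPa.
Adiabatic: TV^(γ−1) = const ⇒ T₂ = 538×(5.56)^0.400 = 1070 K; PV^γ = const ⇒ P₂ = 5550 kPa.

1070 K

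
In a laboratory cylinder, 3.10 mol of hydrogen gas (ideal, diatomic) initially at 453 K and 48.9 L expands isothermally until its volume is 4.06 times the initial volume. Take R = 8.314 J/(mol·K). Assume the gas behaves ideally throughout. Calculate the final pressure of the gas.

58.8 kPa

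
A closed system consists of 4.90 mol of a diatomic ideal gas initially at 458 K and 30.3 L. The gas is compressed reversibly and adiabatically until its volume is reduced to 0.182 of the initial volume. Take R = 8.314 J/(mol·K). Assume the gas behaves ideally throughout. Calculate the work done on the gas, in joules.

P₁ = nRT₁/V₁ = 4.90×8.314×458/30.3 = 616 kPa.
Adiabatic: TV^(γ−1) = const ⇒ T₂ = 458×(5.49)^0.400 = 905 K; PV^γ = const ⇒ P₂ = 6690 kPa.
ΔU = nCvΔT = 4.90×20.8×(905−458) = 45600 J.
Q = 0 for an adiabatic process, so W = −ΔU = -45600 J.
Work done on the gas = −W_by = 45600 J.

45600 J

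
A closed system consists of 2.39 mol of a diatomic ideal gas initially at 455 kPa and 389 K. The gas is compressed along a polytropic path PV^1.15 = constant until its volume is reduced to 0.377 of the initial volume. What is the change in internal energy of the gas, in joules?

3040 J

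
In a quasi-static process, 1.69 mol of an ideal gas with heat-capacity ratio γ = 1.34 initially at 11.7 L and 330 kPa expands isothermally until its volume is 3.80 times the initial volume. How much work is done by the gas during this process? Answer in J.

T₁ = P₁V₁/(nR) = 330×11.7/(1.69×8.314) = 275 K.
Isothermal: T stays 275 K; PV = const ⇒ V₂ = 44.5 L, P₂ = 86.8 kPa.
W = nRT ln(V₂/V₁) = 1.69×8.314×275×ln(3.80) = 5150 J.

5150 J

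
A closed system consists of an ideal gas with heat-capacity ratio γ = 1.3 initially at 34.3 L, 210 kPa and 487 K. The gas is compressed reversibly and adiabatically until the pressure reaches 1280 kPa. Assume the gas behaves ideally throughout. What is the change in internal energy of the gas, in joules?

12400 J

n = P₁V₁/(RT₁) = 210×34.3/(8.314×487) = 1.78 mol.
Adiabatic: T₂/T₁ = (P₂/P₁)^((γ−1)/γ) ⇒ T₂ = 487×(6.10)^0.231 = 739 K; V₂ = 8.54 L.
For an ideal gas ΔU = nCvΔT with Cv = R/(γ−1) = 27.7 J/(mol·K).
ΔU = 1.78×27.7×(739−487) = 12400 J.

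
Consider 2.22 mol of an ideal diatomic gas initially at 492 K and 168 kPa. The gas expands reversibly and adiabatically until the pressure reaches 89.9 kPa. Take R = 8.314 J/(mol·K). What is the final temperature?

412 K

V₁ = nRT₁/P₁ = 2.22×8.314×492/168 = 54.1 L.
Adiabatic: T₂/T₁ = (P₂/P₁)^((γ−1)/γ) ⇒ T₂ = 492×(0.535)^0.286 = 412 K; V₂ = 84.5 L.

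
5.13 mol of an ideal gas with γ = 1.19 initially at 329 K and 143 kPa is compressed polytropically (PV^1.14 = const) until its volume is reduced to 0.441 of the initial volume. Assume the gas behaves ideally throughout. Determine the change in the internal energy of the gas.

8970 J

V₁ = nRT₁/P₁ = 5.13×8.314×329/143 = 98.1 L.
Polytropic n=1.14: T₂ = T₁(V₁/V₂)^(n−1) = 329×(2.27)^0.14 = 369 K; P₂ = P₁(V₁/V₂)^n = 364 kPa.
For an ideal gas ΔU = nCvΔT with Cv = R/(γ−1) = 43.8 J/(mol·K).
ΔU = 5.13×43.8×(369−329) = 8970 J.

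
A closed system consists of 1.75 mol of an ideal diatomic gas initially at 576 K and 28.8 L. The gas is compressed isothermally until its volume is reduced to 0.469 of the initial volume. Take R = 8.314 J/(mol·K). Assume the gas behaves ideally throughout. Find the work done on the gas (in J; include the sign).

P₁ = nRT₁/V₁ = 1.75×8.314×576/28.8 = 291 kPa.
Isothermal: T stays 576 K; PV = const ⇒ V₂ = 13.5 L, P₂ = 620 kPa.
W = nRT ln(V₂/V₁) = 1.75×8.314×576×ln(0.469) = -6350 J.
Work done on the gas = −W_by = 6350 J.

6350 J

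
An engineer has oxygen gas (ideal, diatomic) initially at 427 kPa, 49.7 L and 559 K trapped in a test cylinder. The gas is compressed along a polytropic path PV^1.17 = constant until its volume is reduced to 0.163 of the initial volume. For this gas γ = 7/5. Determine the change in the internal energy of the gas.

19200 J

n = P₁V₁/(RT₁) = 427×49.7/(8.314×559) = 4.57 mol.
Polytropic n=1.17: T₂ = T₁(V₁/V₂)^(n−1) = 559×(6.13)^0.17 = 761 K; P₂ = P₁(V₁/V₂)^n = 3570 kPa.
For an ideal gas ΔU = nCvΔT with Cv = (5/2)R = 20.8 J/(mol·K).
ΔU = 4.57×20.8×(761−559) = 19200 J.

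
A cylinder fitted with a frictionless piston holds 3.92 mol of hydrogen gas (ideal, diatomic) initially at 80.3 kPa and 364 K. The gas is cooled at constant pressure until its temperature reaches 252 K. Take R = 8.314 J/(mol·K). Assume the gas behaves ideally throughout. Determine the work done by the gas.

-3650 J

V₁ = nRT₁/P₁ = 3.92×8.314×364/80.3 = 148 L.
Isobaric: P stays 80.3 kPa; V/T = const ⇒ T₂ = 252 K, V₂ = 102 L.
W = PΔV = 80.3×(102−148) kPa·L = -3650 J.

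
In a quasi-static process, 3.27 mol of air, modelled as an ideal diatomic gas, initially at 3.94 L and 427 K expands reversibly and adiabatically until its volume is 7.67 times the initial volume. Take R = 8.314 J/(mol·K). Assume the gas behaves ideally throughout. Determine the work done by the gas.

P₁ = nRT₁/V₁ = 3.27×8.314×427/3.94 = 2950 kPa.
Adiabatic: TV^(γ−1) = const ⇒ T₂ = 427×(0.130)^0.400 = 189 K; PV^γ = const ⇒ P₂ = 170 kPa.
ΔU = nCvΔT = 3.27×20.8×(189−427) = -16200 J.
Q = 0 for an adiabatic process, so W = −ΔU = 16200 J.

16200 J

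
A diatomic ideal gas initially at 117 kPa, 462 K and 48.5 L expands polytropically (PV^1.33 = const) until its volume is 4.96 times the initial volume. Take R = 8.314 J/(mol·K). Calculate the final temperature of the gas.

Polytropic n=1.33: T₂ = T₁(V₁/V₂)^(n−1) = 462×(0.202)^0.33 = 272 K; P₂ = P₁(V₁/V₂)^n = 13.9 kPa.

272 K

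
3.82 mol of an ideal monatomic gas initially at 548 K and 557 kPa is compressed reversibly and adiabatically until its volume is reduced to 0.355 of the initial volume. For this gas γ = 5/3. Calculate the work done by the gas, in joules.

V₁ = nRT₁/P₁ = 3.82×8.314×548/557 = 31.2 L.
Adiabatic: TV^(γ−1) = const ⇒ T₂ = 548×(2.82)^0.667 = 1090 K; PV^γ = const ⇒ P₂ = 3130 kPa.
ΔU = nCvΔT = 3.82×12.5×(1090−548) = 26000 J.
Q = 0 for an adiabatic process, so W = −ΔU = -26000 J.

-26000 J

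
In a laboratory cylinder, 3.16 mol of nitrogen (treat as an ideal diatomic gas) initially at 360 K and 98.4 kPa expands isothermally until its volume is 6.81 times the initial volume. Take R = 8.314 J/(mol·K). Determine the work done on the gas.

V₁ = nRT₁/P₁ = 3.16×8.314×360/98.4 = 96.1 L.
Isothermal: T stays 360 K; PV = const ⇒ V₂ = 655 L, P₂ = 14.4 kPa.
W = nRT ln(V₂/V₁) = 3.16×8.314×360×ln(6.81) = 18100 J.
Work done on the gas = −W_by = -18100 J.

-18100 J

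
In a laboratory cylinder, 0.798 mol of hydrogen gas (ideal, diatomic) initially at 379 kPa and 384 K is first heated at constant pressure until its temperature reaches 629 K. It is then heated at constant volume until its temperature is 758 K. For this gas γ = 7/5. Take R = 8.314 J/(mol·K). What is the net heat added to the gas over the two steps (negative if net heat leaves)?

V₁ = nRT₁/P₁ = 0.798×8.314×384/379 = 6.72 L.
Step 1 — Isobaric: P stays 379 kPa; V/T = const ⇒ T₂ = 629 K, V₂ = 11.0 L.
W = PΔV = 379×(11.0−6.72) kPa·L = 1630 J.
ΔU = nCvΔT = 0.798×20.8×(629−384) = 4060 J.
Q = ΔU + W = nCpΔT = 5690 J.
State after step 1: P = 379 kPa, V = 11.0 L, T = 629 K.
Step 2 — Isochoric: V stays 11.0 L; P/T = const ⇒ T₂ = 758 K, P₂ = 457 kPa.
W = 0 (no volume change).
ΔU = nCvΔT = 0.798×20.8×(758−629) = 2140 J.
Q = ΔU = 2140 J.
Net over both steps: W = 1630 J, Q = 7830 J, ΔU = 6200 J.

7830 J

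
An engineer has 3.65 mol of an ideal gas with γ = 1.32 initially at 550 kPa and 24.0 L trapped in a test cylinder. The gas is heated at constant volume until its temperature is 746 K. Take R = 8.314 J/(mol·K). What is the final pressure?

943 kPa

T₁ = P₁V₁/(nR) = 550×24.0/(3.65×8.314) = 435 K.
Isochoric: V stays 24.0 L; P/T = const ⇒ T₂ = 746 K, P₂ = 943 kPa.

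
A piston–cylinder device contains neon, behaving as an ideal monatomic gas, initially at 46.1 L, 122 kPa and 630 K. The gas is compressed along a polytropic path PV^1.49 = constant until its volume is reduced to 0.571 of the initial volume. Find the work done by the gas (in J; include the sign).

-3630 J

n = P₁V₁/(RT₁) = 122×46.1/(8.314×630) = 1.07 mol.
Polytropic n=1.49: T₂ = T₁(V₁/V₂)^(n−1) = 630×(1.75)^0.49 = 829 K; P₂ = P₁(V₁/V₂)^n = 281 kPa.
W = (P₁V₁−P₂V₂)/(n−1) = (122×46.1−281×26.3)/0.49 = -3630 J.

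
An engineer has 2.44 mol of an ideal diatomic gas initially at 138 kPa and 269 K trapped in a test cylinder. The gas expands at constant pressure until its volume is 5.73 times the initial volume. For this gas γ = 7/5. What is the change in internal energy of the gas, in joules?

V₁ = nRT₁/P₁ = 2.44×8.314×269/138 = 39.5 L.
Isobaric: P stays 138 kPa; V/T = const ⇒ T₂ = 1540 K, V₂ = 227 L.
For an ideal gas ΔU = nCvΔT with Cv = (5/2)R = 20.8 J/(mol·K).
ΔU = 2.44×20.8×(1540−269) = 64500 J.

64500 J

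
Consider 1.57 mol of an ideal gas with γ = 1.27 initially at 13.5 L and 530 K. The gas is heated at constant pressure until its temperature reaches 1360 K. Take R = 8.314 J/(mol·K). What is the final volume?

34.6 L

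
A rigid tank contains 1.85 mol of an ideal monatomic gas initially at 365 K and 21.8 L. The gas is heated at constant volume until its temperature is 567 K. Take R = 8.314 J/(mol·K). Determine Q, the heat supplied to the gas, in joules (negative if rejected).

4660 J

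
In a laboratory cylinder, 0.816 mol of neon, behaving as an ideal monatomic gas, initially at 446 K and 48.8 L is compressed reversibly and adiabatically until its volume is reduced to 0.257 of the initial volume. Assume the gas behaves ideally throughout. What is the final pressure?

P₁ = nRT₁/V₁ = 0.816×8.314×446/48.8 = 62.0 kPa.
Adiabatic: TV^(γ−1) = const ⇒ T₂ = 446×(3.89)^0.667 = 1100 K; PV^γ = const ⇒ P₂ = 597 kPa.

597 kPa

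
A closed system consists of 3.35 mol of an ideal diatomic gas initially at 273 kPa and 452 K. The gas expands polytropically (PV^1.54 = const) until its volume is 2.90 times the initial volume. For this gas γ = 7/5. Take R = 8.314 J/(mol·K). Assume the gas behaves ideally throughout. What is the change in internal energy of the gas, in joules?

-13800 J

V₁ = nRT₁/P₁ = 3.35×8.314×452/273 = 46.1 L.
Polytropic n=1.54: T₂ = T₁(V₁/V₂)^(n−1) = 452×(0.345)^0.54 = 254 K; P₂ = P₁(V₁/V₂)^n = 53.0 kPa.
For an ideal gas ΔU = nCvΔT with Cv = (5/2)R = 20.8 J/(mol·K).
ΔU = 3.35×20.8×(254−452) = -13800 J.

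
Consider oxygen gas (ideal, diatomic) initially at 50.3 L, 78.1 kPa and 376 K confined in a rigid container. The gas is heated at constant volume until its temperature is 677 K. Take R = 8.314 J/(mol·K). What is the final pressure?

Isochoric: V stays 50.3 L; P/T = const ⇒ T₂ = 677 K, P₂ = 141 kPa.

141 kPa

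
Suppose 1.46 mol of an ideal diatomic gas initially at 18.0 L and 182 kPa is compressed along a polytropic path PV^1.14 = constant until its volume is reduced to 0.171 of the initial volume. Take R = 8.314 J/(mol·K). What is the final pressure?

1360 kPa

T₁ = P₁V₁/(nR) = 182×18.0/(1.46×8.314) = 270 K.
Polytropic n=1.14: T₂ = T₁(V₁/V₂)^(n−1) = 270×(5.85)^0.14 = 346 K; P₂ = P₁(V₁/V₂)^n = 1360 kPa.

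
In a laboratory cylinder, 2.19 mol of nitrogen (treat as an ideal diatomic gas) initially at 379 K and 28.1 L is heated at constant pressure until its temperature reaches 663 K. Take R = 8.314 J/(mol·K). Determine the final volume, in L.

P₁ = nRT₁/V₁ = 2.19×8.314×379/28.1 = 246 kPa.
Isobaric: P stays 246 kPa; V/T = const ⇒ T₂ = 663 K, V₂ = 49.2 L.

49.2 L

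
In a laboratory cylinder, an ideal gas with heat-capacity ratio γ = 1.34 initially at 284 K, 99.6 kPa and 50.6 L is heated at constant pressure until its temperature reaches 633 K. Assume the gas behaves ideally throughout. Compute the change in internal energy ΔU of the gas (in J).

n = P₁V₁/(RT₁) = 99.6×50.6/(8.314×284) = 2.13 mol.
Isobaric: P stays 99.6 kPa; V/T = const ⇒ T₂ = 633 K, V₂ = 113 L.
For an ideal gas ΔU = nCvΔT with Cv = R/(γ−1) = 24.5 J/(mol·K).
ΔU = 2.13×24.5×(633−284) = 18200 J.

18200 J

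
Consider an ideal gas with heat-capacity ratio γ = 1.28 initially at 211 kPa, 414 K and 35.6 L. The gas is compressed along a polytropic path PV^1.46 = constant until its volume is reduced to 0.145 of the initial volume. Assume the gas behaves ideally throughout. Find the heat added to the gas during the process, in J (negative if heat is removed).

15000 J

n = P₁V₁/(RT₁) = 211×35.6/(8.314×414) = 2.18 mol.
Polytropic n=1.46: T₂ = T₁(V₁/V₂)^(n−1) = 414×(6.90)^0.46 = 1010 K; P₂ = P₁(V₁/V₂)^n = 3540 kPa.
W = (P₁V₁−P₂V₂)/(n−1) = (211×35.6−3540×5.16)/0.46 = -23400 J.
ΔU = nCvΔT = 2.18×29.7×(1010−414) = 38400 J.
Q = ΔU + W = 15000 J.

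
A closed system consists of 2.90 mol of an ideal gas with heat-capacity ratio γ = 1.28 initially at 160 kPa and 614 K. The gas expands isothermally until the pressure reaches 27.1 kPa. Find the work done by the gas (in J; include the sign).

V₁ = nRT₁/P₁ = 2.90×8.314×614/160 = 92.5 L.
Isothermal: T stays 614 K; PV = const ⇒ V₂ = 546 L, P₂ = 27.1 kPa.
W = nRT ln(V₂/V₁) = 2.90×8.314×614×ln(5.90) = 26300 J.

26300 J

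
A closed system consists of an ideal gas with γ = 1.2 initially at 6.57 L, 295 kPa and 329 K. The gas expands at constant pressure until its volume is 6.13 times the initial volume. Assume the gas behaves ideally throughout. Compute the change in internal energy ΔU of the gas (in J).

n = P₁V₁/(RT₁) = 295×6.57/(8.314×329) = 0.709 mol.
Isobaric: P stays 295 kPa; V/T = const ⇒ T₂ = 2020 K, V₂ = 40.3 L.
For an ideal gas ΔU = nCvΔT with Cv = R/(γ−1) = 41.6 J/(mol·K).
ΔU = 0.709×41.6×(2020−329) = 49700 J.

49700 J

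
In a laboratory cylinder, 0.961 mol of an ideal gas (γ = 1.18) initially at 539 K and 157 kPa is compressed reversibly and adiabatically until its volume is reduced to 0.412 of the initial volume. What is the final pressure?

447 kPa

V₁ = nRT₁/P₁ = 0.961×8.314×539/157 = 27.4 L.
Adiabatic: TV^(γ−1) = const ⇒ T₂ = 539×(2.43)^0.180 = 632 K; PV^γ = const ⇒ P₂ = 447 kPa.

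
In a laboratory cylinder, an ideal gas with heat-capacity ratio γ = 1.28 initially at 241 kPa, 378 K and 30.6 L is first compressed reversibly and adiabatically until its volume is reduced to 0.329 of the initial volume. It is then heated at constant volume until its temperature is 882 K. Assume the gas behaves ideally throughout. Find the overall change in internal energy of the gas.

n = P₁V₁/(RT₁) = 241×30.6/(8.314×378) = 2.35 mol.
Step 1 — Adiabatic: TV^(γ−1) = const ⇒ T₂ = 378×(3.04)^0.280 = 516 K; PV^γ = const ⇒ P₂ = 1000 kPa.
ΔU = nCvΔT = 2.35×29.7×(516−378) = 9620 J.
Q = 0 for an adiabatic process, so W = −ΔU = -9620 J.
State after step 1: P = 1000 kPa, V = 10.1 L, T = 516 K.
Step 2 — Isochoric: V stays 10.1 L; P/T = const ⇒ T₂ = 882 K, P₂ = 1710 kPa.
W = 0 (no volume change).
ΔU = nCvΔT = 2.35×29.7×(882−516) = 25500 J.
Q = ΔU = 25500 J.
Net over both steps: W = -9620 J, Q = 25500 J, ΔU = 35100 J.

35100 J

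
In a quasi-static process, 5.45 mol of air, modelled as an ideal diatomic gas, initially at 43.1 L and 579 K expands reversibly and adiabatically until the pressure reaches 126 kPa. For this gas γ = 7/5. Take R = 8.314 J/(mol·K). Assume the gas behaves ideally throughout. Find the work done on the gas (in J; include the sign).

P₁ = nRT₁/V₁ = 5.45×8.314×579/43.1 = 609 kPa.
Adiabatic: T₂/T₁ = (P₂/P₁)^((γ−1)/γ) ⇒ T₂ = 579×(0.207)^0.286 = 369 K; V₂ = 133 L.
ΔU = nCvΔT = 5.45×20.8×(369−579) = -23800 J.
Q = 0 for an adiabatic process, so W = −ΔU = 23800 J.
Work done on the gas = −W_by = -23800 J.

-23800 J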